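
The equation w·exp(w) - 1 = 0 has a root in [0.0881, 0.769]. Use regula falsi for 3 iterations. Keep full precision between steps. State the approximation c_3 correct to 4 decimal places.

f(0.088100) = -0.903786, f(0.769000) = 0.659200
step 1: c = 0.481826, f(c) = -0.219911 < 0 → new bracket [0.481826, 0.769000]
step 2: c = 0.553663, f(c) = -0.036841 < 0 → new bracket [0.553663, 0.769000]
step 3: c = 0.565060, f(c) = -0.005746 < 0 → new bracket [0.565060, 0.769000]

0.5651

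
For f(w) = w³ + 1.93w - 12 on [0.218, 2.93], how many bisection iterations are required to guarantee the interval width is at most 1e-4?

15

Initial width b − a = 2.93 − 0.218 = 2.712000.
After n steps the width is (b−a)/2^n; need (b−a)/2^n ≤ 1e-4.
So n ≥ log₂(2.712000/1e-4) = log₂(27120.0000) ≈ 14.7271.
Hence n = 15.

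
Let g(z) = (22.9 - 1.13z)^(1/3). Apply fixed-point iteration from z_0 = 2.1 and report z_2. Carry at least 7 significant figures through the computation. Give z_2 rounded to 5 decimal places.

2.70561

z_1 = g(2.100000) = 2.738053
z_2 = g(2.738053) = 2.705612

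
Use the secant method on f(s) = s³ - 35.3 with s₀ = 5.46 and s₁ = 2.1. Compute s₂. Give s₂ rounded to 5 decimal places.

f(s_0) = 127.471336, f(s_1) = -26.039000
s_2 = 2.100000 - (-26.039000)·(2.100000 - 5.460000)/(-26.039000 - (127.471336)) = 2.669936; f(s_2) = -16.267209

2.66994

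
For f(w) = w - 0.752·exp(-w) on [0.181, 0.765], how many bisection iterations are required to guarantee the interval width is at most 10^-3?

10

Initial width b − a = 0.765 − 0.181 = 0.584000.
After n steps the width is (b−a)/2^n; need (b−a)/2^n ≤ 10^-3.
So n ≥ log₂(0.584000/10^-3) = log₂(584.0000) ≈ 9.1898.
Hence n = 10.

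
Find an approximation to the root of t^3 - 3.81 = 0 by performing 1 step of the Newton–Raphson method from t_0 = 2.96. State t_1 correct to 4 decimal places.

2.1183

f'(t) = 3t^2
t_0 = 2.960000: f = 22.124336, f' = 26.284800 → t_1 = 2.960000 - (22.124336)/(26.284800) = 2.118284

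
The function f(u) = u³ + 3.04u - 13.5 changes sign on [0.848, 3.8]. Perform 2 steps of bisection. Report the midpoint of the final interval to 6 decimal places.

1.955000

f(0.848000) = -10.312280, f(3.800000) = 52.924000 (opposite signs)
step 1: m = 2.324000, f(m) = 6.116828 > 0 → root in [0.848000, 2.324000]
step 2: m = 1.586000, f(m) = -4.689142 < 0 → root in [1.586000, 2.324000]
Midpoint of [1.586000, 2.324000] = 1.955000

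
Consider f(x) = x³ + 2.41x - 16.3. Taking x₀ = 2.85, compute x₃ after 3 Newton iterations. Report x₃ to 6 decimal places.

2.220519

Newton update: x ← x − f(x)/f'(x).
f'(x) = 3x² + 2.41
x_0 = 2.850000: f = 13.717625, f' = 26.777500 → x_1 = 2.850000 - (13.717625)/(26.777500) = 2.337718
x_1 = 2.337718: f = 2.109359, f' = 18.804780 → x_2 = 2.337718 - (2.109359)/(18.804780) = 2.225547
x_2 = 2.225547: f = 0.086831, f' = 17.269175 → x_3 = 2.225547 - (0.086831)/(17.269175) = 2.220519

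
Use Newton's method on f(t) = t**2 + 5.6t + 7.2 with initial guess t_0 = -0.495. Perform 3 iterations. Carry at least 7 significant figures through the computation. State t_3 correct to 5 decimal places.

-1.99511

Newton update: t ← t − f(t)/f'(t).
f'(t) = 2t + 5.6
t_0 = -0.495000: f = 4.673025, f' = 4.610000 → t_1 = -0.495000 - (4.673025)/(4.610000) = -1.508671
t_1 = -1.508671: f = 1.027530, f' = 2.582657 → t_2 = -1.508671 - (1.027530)/(2.582657) = -1.906529
t_2 = -1.906529: f = 0.158291, f' = 1.786942 → t_3 = -1.906529 - (0.158291)/(1.786942) = -1.995111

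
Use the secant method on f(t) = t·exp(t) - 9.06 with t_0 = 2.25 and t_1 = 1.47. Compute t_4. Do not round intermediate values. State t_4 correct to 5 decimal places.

1.68258

f(t_0) = 12.287406, f(t_1) = -2.666624
t_2 = 1.470000 - (-2.666624)·(1.470000 - 2.250000)/(-2.666624 - (12.287406)) = 1.609091; f(t_2) = -1.017339
t_3 = 1.609091 - (-1.017339)·(1.609091 - 1.470000)/(-1.017339 - (-2.666624)) = 1.694887; f(t_3) = 0.170406
t_4 = 1.694887 - (0.170406)·(1.694887 - 1.609091)/(0.170406 - (-1.017339)) = 1.682578; f(t_4) = -0.008733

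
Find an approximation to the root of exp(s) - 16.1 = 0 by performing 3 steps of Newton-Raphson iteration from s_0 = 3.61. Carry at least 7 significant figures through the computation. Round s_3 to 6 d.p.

Newton update: s ← s − f(s)/f'(s).
f'(s) = exp(s)
s_0 = 3.610000: f = 20.866053, f' = 36.966053 → s_1 = 3.610000 - (20.866053)/(36.966053) = 3.045535
s_1 = 3.045535: f = 4.921269, f' = 21.021269 → s_2 = 3.045535 - (4.921269)/(21.021269) = 2.811426
s_2 = 2.811426: f = 0.533616, f' = 16.633616 → s_3 = 2.811426 - (0.533616)/(16.633616) = 2.779345

2.779345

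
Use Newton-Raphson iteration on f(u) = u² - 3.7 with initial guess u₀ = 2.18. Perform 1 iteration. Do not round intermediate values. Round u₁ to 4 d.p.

f'(u) = 2u
u_0 = 2.180000: f = 1.052400, f' = 4.360000 → u_1 = 2.180000 - (1.052400)/(4.360000) = 1.938624

1.9386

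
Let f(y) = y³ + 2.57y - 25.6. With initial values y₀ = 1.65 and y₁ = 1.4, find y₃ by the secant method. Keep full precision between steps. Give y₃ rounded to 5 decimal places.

2.31861

f(y_0) = -16.867375, f(y_1) = -19.258000
y_2 = 1.400000 - (-19.258000)·(1.400000 - 1.650000)/(-19.258000 - (-16.867375)) = 3.413908; f(y_2) = 22.962067
y_3 = 3.413908 - (22.962067)·(3.413908 - 1.400000)/(22.962067 - (-19.258000)) = 2.318612; f(y_3) = -7.176403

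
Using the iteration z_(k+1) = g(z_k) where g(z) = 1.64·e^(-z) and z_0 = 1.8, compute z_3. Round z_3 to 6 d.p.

0.469596

z_1 = g(1.800000) = 0.271090
z_2 = g(0.271090) = 1.250578
z_3 = g(1.250578) = 0.469596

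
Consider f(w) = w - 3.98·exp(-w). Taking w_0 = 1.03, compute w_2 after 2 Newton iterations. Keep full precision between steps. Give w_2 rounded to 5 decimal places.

f'(w) = 1 + 3.98·exp(-w)
w_0 = 1.030000: f = -0.390888, f' = 2.420888 → w_1 = 1.030000 - (-0.390888)/(2.420888) = 1.191465
w_1 = 1.191465: f = -0.017564, f' = 2.209029 → w_2 = 1.191465 - (-0.017564)/(2.209029) = 1.199416

1.19942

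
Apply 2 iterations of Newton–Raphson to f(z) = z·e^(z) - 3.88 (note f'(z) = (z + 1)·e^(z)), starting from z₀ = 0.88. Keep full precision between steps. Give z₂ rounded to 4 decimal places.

Newton update: z ← z − f(z)/f'(z).
z_0 = 0.880000: f = -1.758408, f' = 4.532491 → z_1 = 0.880000 - (-1.758408)/(4.532491) = 1.267956
z_1 = 1.267956: f = 0.625787, f' = 8.059369 → z_2 = 1.267956 - (0.625787)/(8.059369) = 1.190309

1.1903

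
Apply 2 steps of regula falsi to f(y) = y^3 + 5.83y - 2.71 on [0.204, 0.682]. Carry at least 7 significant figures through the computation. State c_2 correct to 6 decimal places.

f(0.204000) = -1.512190, f(0.682000) = 1.583275
step 1: c = 0.437512, f(c) = -0.075560 < 0 → new bracket [0.437512, 0.682000]
step 2: c = 0.448648, f(c) = -0.004075 < 0 → new bracket [0.448648, 0.682000]

0.448648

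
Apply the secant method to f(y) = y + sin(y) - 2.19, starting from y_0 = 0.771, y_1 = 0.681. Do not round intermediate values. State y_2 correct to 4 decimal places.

f(y_0) = -0.722147, f(y_1) = -0.879430
y_2 = 0.681000 - (-0.879430)·(0.681000 - 0.771000)/(-0.879430 - (-0.722147)) = 1.184226; f(y_2) = -0.079566

1.1842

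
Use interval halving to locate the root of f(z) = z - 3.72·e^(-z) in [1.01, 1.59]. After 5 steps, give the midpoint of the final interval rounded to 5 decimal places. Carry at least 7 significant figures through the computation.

1.16406

f(1.010000) = -0.344895, f(1.590000) = 0.831397 (opposite signs)
step 1: m = 1.300000, f(m) = 0.286182 > 0 → root in [1.010000, 1.300000]
step 2: m = 1.155000, f(m) = -0.017014 < 0 → root in [1.155000, 1.300000]
step 3: m = 1.227500, f(m) = 0.137450 > 0 → root in [1.155000, 1.227500]
step 4: m = 1.191250, f(m) = 0.060961 > 0 → root in [1.155000, 1.191250]
step 5: m = 1.173125, f(m) = 0.022162 > 0 → root in [1.155000, 1.173125]
Midpoint of [1.155000, 1.173125] = 1.164062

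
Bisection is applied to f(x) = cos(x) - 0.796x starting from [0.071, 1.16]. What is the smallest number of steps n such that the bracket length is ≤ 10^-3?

Initial width b − a = 1.16 − 0.071 = 1.089000.
After n steps the width is (b−a)/2^n; need (b−a)/2^n ≤ 10^-3.
So n ≥ log₂(1.089000/10^-3) = log₂(1089.0000) ≈ 10.0888.
Hence n = 11.

11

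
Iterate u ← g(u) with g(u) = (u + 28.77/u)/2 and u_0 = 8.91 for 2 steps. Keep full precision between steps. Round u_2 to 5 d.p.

5.40479

u_1 = g(8.910000) = 6.069478
u_2 = g(6.069478) = 5.404795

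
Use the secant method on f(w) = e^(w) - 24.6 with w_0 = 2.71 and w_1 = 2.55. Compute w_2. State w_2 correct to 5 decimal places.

Secant update: w_(k+1) = w_k − f(w_k)·(w_k − w_(k-1))/(f(w_k) − f(w_(k-1))).
f(w_0) = -9.570724, f(w_1) = -11.792896
w_2 = 2.550000 - (-11.792896)·(2.550000 - 2.710000)/(-11.792896 - (-9.570724)) = 3.399108; f(w_2) = 5.337379

3.39911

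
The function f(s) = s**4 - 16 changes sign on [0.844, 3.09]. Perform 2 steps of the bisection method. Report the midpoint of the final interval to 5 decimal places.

f(0.844000) = -15.492577, f(3.090000) = 75.166214 (opposite signs)
step 1: m = 1.967000, f(m) = -1.030150 < 0 → root in [1.967000, 3.090000]
step 2: m = 2.528500, f(m) = 24.874442 > 0 → root in [1.967000, 2.528500]
Midpoint of [1.967000, 2.528500] = 2.247750

2.24775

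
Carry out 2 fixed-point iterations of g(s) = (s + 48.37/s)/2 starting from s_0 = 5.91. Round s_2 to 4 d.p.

6.9555

s_1 = g(5.910000) = 7.047217
s_2 = g(7.047217) = 6.955460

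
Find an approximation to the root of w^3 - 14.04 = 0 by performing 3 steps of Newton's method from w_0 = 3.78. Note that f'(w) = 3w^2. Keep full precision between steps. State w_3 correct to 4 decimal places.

Newton update: w ← w − f(w)/f'(w).
w_0 = 3.780000: f = 39.970152, f' = 42.865200 → w_1 = 3.780000 - (39.970152)/(42.865200) = 2.847538
w_1 = 2.847538: f = 9.049194, f' = 24.325425 → w_2 = 2.847538 - (9.049194)/(24.325425) = 2.475533
w_2 = 2.475533: f = 1.130716, f' = 18.384788 → w_3 = 2.475533 - (1.130716)/(18.384788) = 2.414030

2.4140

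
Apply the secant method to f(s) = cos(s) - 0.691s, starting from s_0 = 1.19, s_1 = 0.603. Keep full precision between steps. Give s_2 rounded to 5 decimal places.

f(s_0) = -0.450630, f(s_1) = 0.406965
s_2 = 0.603000 - (0.406965)·(0.603000 - 1.190000)/(0.406965 - (-0.450630)) = 0.881556; f(s_2) = 0.026796

0.88156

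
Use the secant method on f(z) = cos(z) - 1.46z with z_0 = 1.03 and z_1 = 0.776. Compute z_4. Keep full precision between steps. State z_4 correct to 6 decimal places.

f(z_0) = -0.988981, f(z_1) = -0.419239
z_2 = 0.776000 - (-0.419239)·(0.776000 - 1.030000)/(-0.419239 - (-0.988981)) = 0.589097; f(z_2) = -0.028638
z_3 = 0.589097 - (-0.028638)·(0.589097 - 0.776000)/(-0.028638 - (-0.419239)) = 0.575393; f(z_3) = -0.001096
z_4 = 0.575393 - (-0.001096)·(0.575393 - 0.589097)/(-0.001096 - (-0.028638)) = 0.574848; f(z_4) = -0.000003

0.574848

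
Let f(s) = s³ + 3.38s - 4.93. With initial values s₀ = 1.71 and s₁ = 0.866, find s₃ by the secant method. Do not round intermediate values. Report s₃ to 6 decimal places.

Secant update: s_(k+1) = s_k − f(s_k)·(s_k − s_(k-1))/(f(s_k) − f(s_(k-1))).
f(s_0) = 5.850011, f(s_1) = -1.353458
s_2 = 0.866000 - (-1.353458)·(0.866000 - 1.710000)/(-1.353458 - (5.850011)) = 1.024579; f(s_2) = -0.391359
s_3 = 1.024579 - (-0.391359)·(1.024579 - 0.866000)/(-0.391359 - (-1.353458)) = 1.089085; f(s_3) = 0.042878

1.089085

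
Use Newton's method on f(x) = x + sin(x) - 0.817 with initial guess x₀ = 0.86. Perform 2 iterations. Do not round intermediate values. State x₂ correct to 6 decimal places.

0.414229

f'(x) = 1 + cos(x)
x_0 = 0.860000: f = 0.800843, f' = 1.652437 → x_1 = 0.860000 - (0.800843)/(1.652437) = 0.375357
x_1 = 0.375357: f = -0.075039, f' = 1.930377 → x_2 = 0.375357 - (-0.075039)/(1.930377) = 0.414229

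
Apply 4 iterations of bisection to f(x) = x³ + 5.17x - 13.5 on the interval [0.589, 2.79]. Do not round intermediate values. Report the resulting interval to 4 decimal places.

[1.5519, 1.6895]

f(0.589000) = -10.250534, f(2.790000) = 22.641939 (opposite signs)
step 1: m = 1.689500, f(m) = 0.057241 > 0 → root in [0.589000, 1.689500]
step 2: m = 1.139250, f(m) = -6.131456 < 0 → root in [1.139250, 1.689500]
step 3: m = 1.414375, f(m) = -3.358285 < 0 → root in [1.414375, 1.689500]
step 4: m = 1.551938, f(m) = -1.738626 < 0 → root in [1.551938, 1.689500]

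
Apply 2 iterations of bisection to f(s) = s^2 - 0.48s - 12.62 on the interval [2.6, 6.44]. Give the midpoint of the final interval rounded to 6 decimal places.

f(2.600000) = -7.108000, f(6.440000) = 25.762400 (opposite signs)
step 1: m = 4.520000, f(m) = 5.640800 > 0 → root in [2.600000, 4.520000]
step 2: m = 3.560000, f(m) = -1.655200 < 0 → root in [3.560000, 4.520000]
Midpoint of [3.560000, 4.520000] = 4.040000

4.040000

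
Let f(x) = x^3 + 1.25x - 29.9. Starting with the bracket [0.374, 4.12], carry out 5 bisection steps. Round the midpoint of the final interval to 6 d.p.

f(0.374000) = -29.380186, f(4.120000) = 45.184528 (opposite signs)
step 1: m = 2.247000, f(m) = -15.746127 < 0 → root in [2.247000, 4.120000]
step 2: m = 3.183500, f(m) = 6.343104 > 0 → root in [2.247000, 3.183500]
step 3: m = 2.715250, f(m) = -6.487533 < 0 → root in [2.715250, 3.183500]
step 4: m = 2.949375, f(m) = -0.557220 < 0 → root in [2.949375, 3.183500]
step 5: m = 3.066438, f(m) = 2.766878 > 0 → root in [2.949375, 3.066438]
Midpoint of [2.949375, 3.066438] = 3.007906

3.007906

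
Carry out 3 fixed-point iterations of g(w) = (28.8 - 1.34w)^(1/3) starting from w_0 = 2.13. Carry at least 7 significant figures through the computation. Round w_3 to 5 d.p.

2.91974

w_1 = g(2.130000) = 2.960436
w_2 = g(2.960436) = 2.917493
w_3 = g(2.917493) = 2.919745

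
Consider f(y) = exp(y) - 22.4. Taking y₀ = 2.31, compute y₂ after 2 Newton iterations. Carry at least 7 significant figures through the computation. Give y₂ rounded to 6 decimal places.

3.187620

f'(y) = exp(y)
y_0 = 2.310000: f = -12.325575, f' = 10.074425 → y_1 = 2.310000 - (-12.325575)/(10.074425) = 3.533452
y_1 = 3.533452: f = 11.841968, f' = 34.241968 → y_2 = 3.533452 - (11.841968)/(34.241968) = 3.187620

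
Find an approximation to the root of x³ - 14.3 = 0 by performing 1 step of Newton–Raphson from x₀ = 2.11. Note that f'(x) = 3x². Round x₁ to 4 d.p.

2.4773

x_0 = 2.110000: f = -4.906069, f' = 13.356300 → x_1 = 2.110000 - (-4.906069)/(13.356300) = 2.477322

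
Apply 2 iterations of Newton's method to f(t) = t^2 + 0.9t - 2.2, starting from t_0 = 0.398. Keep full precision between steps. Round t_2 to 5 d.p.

1.12294

f'(t) = 2t + 0.9
t_0 = 0.398000: f = -1.683396, f' = 1.696000 → t_1 = 0.398000 - (-1.683396)/(1.696000) = 1.390568
t_1 = 1.390568: f = 0.985192, f' = 3.681137 → t_2 = 1.390568 - (0.985192)/(3.681137) = 1.122936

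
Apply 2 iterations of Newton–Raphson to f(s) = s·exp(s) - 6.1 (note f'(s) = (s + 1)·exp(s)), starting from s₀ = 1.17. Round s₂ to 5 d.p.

1.44470

Newton update: s ← s − f(s)/f'(s).
s_0 = 1.170000: f = -2.330269, f' = 6.991724 → s_1 = 1.170000 - (-2.330269)/(6.991724) = 1.503290
s_1 = 1.503290: f = 0.659476, f' = 11.255932 → s_2 = 1.503290 - (0.659476)/(11.255932) = 1.444700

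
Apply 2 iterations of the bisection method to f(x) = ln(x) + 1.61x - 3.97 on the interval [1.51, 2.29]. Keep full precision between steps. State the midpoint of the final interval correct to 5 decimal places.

f(1.510000) = -1.126790, f(2.290000) = 0.545452 (opposite signs)
step 1: m = 1.900000, f(m) = -0.269146 < 0 → root in [1.900000, 2.290000]
step 2: m = 2.095000, f(m) = 0.142504 > 0 → root in [1.900000, 2.095000]
Midpoint of [1.900000, 2.095000] = 1.997500

1.99750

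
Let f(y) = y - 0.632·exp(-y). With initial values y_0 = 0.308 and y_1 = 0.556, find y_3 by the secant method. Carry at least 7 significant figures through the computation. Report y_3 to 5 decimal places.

f(y_0) = -0.156466, f(y_1) = 0.193549
y_2 = 0.556000 - (0.193549)·(0.556000 - 0.308000)/(0.193549 - (-0.156466)) = 0.418863; f(y_2) = 0.003137
y_3 = 0.418863 - (0.003137)·(0.418863 - 0.556000)/(0.003137 - (0.193549)) = 0.416604; f(y_3) = -0.000063

0.41660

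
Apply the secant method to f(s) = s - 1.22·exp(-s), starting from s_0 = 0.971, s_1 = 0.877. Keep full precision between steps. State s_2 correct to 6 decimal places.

0.628120

Secant update: s_(k+1) = s_k − f(s_k)·(s_k − s_(k-1))/(f(s_k) − f(s_(k-1))).
f(s_0) = 0.508981, f(s_1) = 0.369444
s_2 = 0.877000 - (0.369444)·(0.877000 - 0.971000)/(0.369444 - (0.508981)) = 0.628120; f(s_2) = -0.022864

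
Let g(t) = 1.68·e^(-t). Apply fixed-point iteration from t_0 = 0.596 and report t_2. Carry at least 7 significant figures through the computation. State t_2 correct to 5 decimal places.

0.66571

t_1 = g(0.596000) = 0.925699
t_2 = g(0.925699) = 0.665707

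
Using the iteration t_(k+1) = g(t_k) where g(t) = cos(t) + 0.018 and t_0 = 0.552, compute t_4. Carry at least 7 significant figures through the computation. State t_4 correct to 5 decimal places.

t_1 = g(0.552000) = 0.869477
t_2 = g(0.869477) = 0.663226
t_3 = g(0.663226) = 0.806010
t_4 = g(0.806010) = 0.710383

0.71038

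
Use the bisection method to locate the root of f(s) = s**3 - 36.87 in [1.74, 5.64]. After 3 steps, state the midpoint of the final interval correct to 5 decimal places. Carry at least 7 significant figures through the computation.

f(1.740000) = -31.601976, f(5.640000) = 142.536144 (opposite signs)
step 1: m = 3.690000, f(m) = 13.373409 > 0 → root in [1.740000, 3.690000]
step 2: m = 2.715000, f(m) = -16.857124 < 0 → root in [2.715000, 3.690000]
step 3: m = 3.202500, f(m) = -4.025140 < 0 → root in [3.202500, 3.690000]
Midpoint of [3.202500, 3.690000] = 3.446250

3.44625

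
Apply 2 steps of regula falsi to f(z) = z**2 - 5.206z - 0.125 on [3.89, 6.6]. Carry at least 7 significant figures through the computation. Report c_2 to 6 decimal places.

False-position update: c = (a·f(b) − b·f(a))/(f(b) − f(a)); replace the endpoint whose sign matches f(c).
f(3.890000) = -5.244240, f(6.600000) = 9.075400
step 1: c = 4.882475, f(c) = -1.704601 < 0 → new bracket [4.882475, 6.600000]
step 2: c = 5.154061, f(c) = -0.392696 < 0 → new bracket [5.154061, 6.600000]

5.154061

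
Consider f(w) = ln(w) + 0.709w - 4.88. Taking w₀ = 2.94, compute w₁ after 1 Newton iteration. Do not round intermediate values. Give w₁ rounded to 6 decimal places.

f'(w) = 1/w + 0.709
w_0 = 2.940000: f = -1.717130, f' = 1.049136 → w_1 = 2.940000 - (-1.717130)/(1.049136) = 4.576709

4.576709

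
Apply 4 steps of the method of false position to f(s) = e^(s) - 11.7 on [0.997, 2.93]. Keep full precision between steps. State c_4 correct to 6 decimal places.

False-position update: c = (a·f(b) − b·f(a))/(f(b) − f(a)); replace the endpoint whose sign matches f(c).
f(0.997000) = -8.989861, f(2.930000) = 7.027630
step 1: c = 2.081902, f(c) = -3.680296 < 0 → new bracket [2.081902, 2.930000]
step 2: c = 2.373392, f(c) = -0.966266 < 0 → new bracket [2.373392, 2.930000]
step 3: c = 2.440672, f(c) = -0.219249 < 0 → new bracket [2.440672, 2.930000]
step 4: c = 2.455476, f(c) = -0.048021 < 0 → new bracket [2.455476, 2.930000]

2.455476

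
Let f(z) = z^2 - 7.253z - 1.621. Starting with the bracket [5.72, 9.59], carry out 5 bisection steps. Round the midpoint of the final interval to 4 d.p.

7.4736

f(5.720000) = -10.389760, f(9.590000) = 20.790830 (opposite signs)
step 1: m = 7.655000, f(m) = 1.456310 > 0 → root in [5.720000, 7.655000]
step 2: m = 6.687500, f(m) = -5.402781 < 0 → root in [6.687500, 7.655000]
step 3: m = 7.171250, f(m) = -2.207250 < 0 → root in [7.171250, 7.655000]
step 4: m = 7.413125, f(m) = -0.433973 < 0 → root in [7.413125, 7.655000]
step 5: m = 7.534062, f(m) = 0.496542 > 0 → root in [7.413125, 7.534062]
Midpoint of [7.413125, 7.534062] = 7.473594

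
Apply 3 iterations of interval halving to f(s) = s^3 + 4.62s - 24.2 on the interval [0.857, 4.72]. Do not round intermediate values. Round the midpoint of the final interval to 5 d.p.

f(0.857000) = -19.611237, f(4.720000) = 102.760448 (opposite signs)
step 1: m = 2.788500, f(m) = 10.365499 > 0 → root in [0.857000, 2.788500]
step 2: m = 1.822750, f(m) = -9.722958 < 0 → root in [1.822750, 2.788500]
step 3: m = 2.305625, f(m) = -1.291525 < 0 → root in [2.305625, 2.788500]
Midpoint of [2.305625, 2.788500] = 2.547063

2.54706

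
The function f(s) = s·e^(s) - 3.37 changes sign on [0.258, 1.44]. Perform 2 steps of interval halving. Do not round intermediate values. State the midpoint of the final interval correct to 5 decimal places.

f(0.258000) = -3.036061, f(1.440000) = 2.707802 (opposite signs)
step 1: m = 0.849000, f(m) = -1.385625 < 0 → root in [0.849000, 1.440000]
step 2: m = 1.144500, f(m) = 0.224726 > 0 → root in [0.849000, 1.144500]
Midpoint of [0.849000, 1.144500] = 0.996750

0.99675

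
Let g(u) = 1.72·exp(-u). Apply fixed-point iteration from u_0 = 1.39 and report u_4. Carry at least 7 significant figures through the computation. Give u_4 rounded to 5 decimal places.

u_1 = g(1.390000) = 0.428410
u_2 = g(0.428410) = 1.120657
u_3 = g(1.120657) = 0.560833
u_4 = g(0.560833) = 0.981662

0.98166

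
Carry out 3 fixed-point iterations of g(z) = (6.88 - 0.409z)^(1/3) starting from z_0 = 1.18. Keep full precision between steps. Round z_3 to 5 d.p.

1.83033

z_1 = g(1.180000) = 1.856382
z_2 = g(1.856382) = 1.829229
z_3 = g(1.829229) = 1.830334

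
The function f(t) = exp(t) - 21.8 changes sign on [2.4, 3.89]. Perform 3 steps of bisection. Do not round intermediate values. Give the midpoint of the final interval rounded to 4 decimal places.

3.0519

f(2.400000) = -10.776824, f(3.890000) = 27.110887 (opposite signs)
step 1: m = 3.145000, f(m) = 1.419675 > 0 → root in [2.400000, 3.145000]
step 2: m = 2.772500, f(m) = -5.801419 < 0 → root in [2.772500, 3.145000]
step 3: m = 2.958750, f(m) = -2.526136 < 0 → root in [2.958750, 3.145000]
Midpoint of [2.958750, 3.145000] = 3.051875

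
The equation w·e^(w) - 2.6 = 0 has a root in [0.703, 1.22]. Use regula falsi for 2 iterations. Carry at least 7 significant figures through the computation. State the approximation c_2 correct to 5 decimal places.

False-position update: c = (a·f(b) − b·f(a))/(f(b) − f(a)); replace the endpoint whose sign matches f(c).
f(0.703000) = -1.180078, f(1.220000) = 1.532369
step 1: c = 0.927926, f(c) = -0.253035 < 0 → new bracket [0.927926, 1.220000]
step 2: c = 0.969320, f(c) = -0.044725 < 0 → new bracket [0.969320, 1.220000]

0.96932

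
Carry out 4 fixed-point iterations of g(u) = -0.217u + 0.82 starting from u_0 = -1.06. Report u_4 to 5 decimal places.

0.66994

u_1 = g(-1.060000) = 1.050020
u_2 = g(1.050020) = 0.592146
u_3 = g(0.592146) = 0.691504
u_4 = g(0.691504) = 0.669944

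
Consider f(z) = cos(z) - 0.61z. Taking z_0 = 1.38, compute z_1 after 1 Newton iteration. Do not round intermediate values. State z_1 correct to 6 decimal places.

f'(z) = -sin(z) - 0.61
z_0 = 1.380000: f = -0.652159, f' = -1.591854 → z_1 = 1.380000 - (-0.652159)/(-1.591854) = 0.970315

0.970315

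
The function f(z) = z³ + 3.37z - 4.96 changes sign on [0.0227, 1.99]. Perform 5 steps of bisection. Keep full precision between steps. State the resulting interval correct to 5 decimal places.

[1.06783, 1.12931]

f(0.022700) = -4.883489, f(1.990000) = 9.626899 (opposite signs)
step 1: m = 1.006350, f(m) = -0.549429 < 0 → root in [1.006350, 1.990000]
step 2: m = 1.498175, f(m) = 3.451546 > 0 → root in [1.006350, 1.498175]
step 3: m = 1.252263, f(m) = 1.223874 > 0 → root in [1.006350, 1.252263]
step 4: m = 1.129306, f(m) = 0.286003 > 0 → root in [1.006350, 1.129306]
step 5: m = 1.067828, f(m) = -0.143821 < 0 → root in [1.067828, 1.129306]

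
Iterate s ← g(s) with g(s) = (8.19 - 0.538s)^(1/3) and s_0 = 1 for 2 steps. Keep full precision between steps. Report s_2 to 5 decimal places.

1.92469

s_1 = g(1.000000) = 1.970569
s_2 = g(1.970569) = 1.924686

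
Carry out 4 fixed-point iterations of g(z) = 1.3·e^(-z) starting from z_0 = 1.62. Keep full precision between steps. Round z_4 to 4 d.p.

z_1 = g(1.620000) = 0.257268
z_2 = g(0.257268) = 1.005109
z_3 = g(1.005109) = 0.475806
z_4 = g(0.475806) = 0.807799

0.8078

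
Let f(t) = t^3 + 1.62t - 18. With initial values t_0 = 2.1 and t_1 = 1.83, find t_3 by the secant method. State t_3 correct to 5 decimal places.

2.39306

f(t_0) = -5.337000, f(t_1) = -8.906913
t_2 = 1.830000 - (-8.906913)·(1.830000 - 2.100000)/(-8.906913 - (-5.337000)) = 2.503648; f(t_2) = 1.749420
t_3 = 2.503648 - (1.749420)·(2.503648 - 1.830000)/(1.749420 - (-8.906913)) = 2.393058; f(t_3) = -0.418866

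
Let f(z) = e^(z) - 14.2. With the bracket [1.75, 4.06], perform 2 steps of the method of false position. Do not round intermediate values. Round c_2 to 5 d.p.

2.35148

f(1.750000) = -8.445397, f(4.060000) = 43.774311
step 1: c = 2.123592, f(c) = -5.838883 < 0 → new bracket [2.123592, 4.060000]
step 2: c = 2.351484, f(c) = -3.698856 < 0 → new bracket [2.351484, 4.060000]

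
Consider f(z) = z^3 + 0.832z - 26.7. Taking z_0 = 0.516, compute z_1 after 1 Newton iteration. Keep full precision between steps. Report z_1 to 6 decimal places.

16.541149

Newton update: z ← z − f(z)/f'(z).
f'(z) = 3z^2 + 0.832
z_0 = 0.516000: f = -26.133300, f' = 1.630768 → z_1 = 0.516000 - (-26.133300)/(1.630768) = 16.541149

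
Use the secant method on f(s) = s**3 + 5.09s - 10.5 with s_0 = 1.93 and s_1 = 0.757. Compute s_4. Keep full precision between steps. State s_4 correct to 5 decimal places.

1.45439

f(s_0) = 6.512757, f(s_1) = -6.213072
s_2 = 0.757000 - (-6.213072)·(0.757000 - 1.930000)/(-6.213072 - (6.512757)) = 1.329688; f(s_2) = -1.380903
s_3 = 1.329688 - (-1.380903)·(1.329688 - 0.757000)/(-1.380903 - (-6.213072)) = 1.493347; f(s_3) = 0.431429
s_4 = 1.493347 - (0.431429)·(1.493347 - 1.329688)/(0.431429 - (-1.380903)) = 1.454388; f(s_4) = -0.020781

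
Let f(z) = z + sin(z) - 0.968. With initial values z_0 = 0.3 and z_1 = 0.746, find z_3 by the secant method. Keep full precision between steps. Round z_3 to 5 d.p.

0.49367

Secant update: z_(k+1) = z_k − f(z_k)·(z_k − z_(k-1))/(f(z_k) − f(z_(k-1))).
f(z_0) = -0.372480, f(z_1) = 0.456707
z_2 = 0.746000 - (0.456707)·(0.746000 - 0.300000)/(0.456707 - (-0.372480)) = 0.500348; f(z_2) = 0.012079
z_3 = 0.500348 - (0.012079)·(0.500348 - 0.746000)/(0.012079 - (0.456707)) = 0.493675; f(z_3) = -0.000461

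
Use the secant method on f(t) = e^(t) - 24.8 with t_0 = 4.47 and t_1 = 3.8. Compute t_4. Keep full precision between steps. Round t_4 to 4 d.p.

3.2201

f(t_0) = 62.556723, f(t_1) = 19.901184
t_2 = 3.800000 - (19.901184)·(3.800000 - 4.470000)/(19.901184 - (62.556723)) = 3.487408; f(t_2) = 7.901066
t_3 = 3.487408 - (7.901066)·(3.487408 - 3.800000)/(7.901066 - (19.901184)) = 3.281592; f(t_3) = 1.818115
t_4 = 3.281592 - (1.818115)·(3.281592 - 3.487408)/(1.818115 - (7.901066)) = 3.220076; f(t_4) = 0.230032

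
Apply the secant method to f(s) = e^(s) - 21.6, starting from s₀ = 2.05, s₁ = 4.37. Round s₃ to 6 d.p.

f(s_0) = -13.832099, f(s_1) = 57.443632
s_2 = 4.370000 - (57.443632)·(4.370000 - 2.050000)/(57.443632 - (-13.832099)) = 2.500230; f(s_2) = -9.414704
s_3 = 2.500230 - (-9.414704)·(2.500230 - 4.370000)/(-9.414704 - (57.443632)) = 2.763523; f(s_3) = -5.744397

2.763523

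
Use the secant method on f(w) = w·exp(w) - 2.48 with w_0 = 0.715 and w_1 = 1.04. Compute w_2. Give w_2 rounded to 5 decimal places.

f(w_0) = -1.018407, f(w_1) = 0.462386
w_2 = 1.040000 - (0.462386)·(1.040000 - 0.715000)/(0.462386 - (-1.018407)) = 0.938517; f(w_2) = -0.080975

0.93852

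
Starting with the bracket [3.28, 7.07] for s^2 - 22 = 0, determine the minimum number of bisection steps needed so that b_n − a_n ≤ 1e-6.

Initial width b − a = 7.07 − 3.28 = 3.790000.
After n steps the width is (b−a)/2^n; need (b−a)/2^n ≤ 1e-6.
So n ≥ log₂(3.790000/1e-6) = log₂(3790000.0000) ≈ 21.8538.
Hence n = 22.

22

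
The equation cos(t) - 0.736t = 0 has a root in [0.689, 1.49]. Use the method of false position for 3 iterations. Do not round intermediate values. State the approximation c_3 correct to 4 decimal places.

f(0.689000) = 0.264778, f(1.490000) = -1.015932
step 1: c = 0.854601, f(c) = 0.027533 > 0 → new bracket [0.854601, 1.490000]
step 2: c = 0.871367, f(c) = 0.002455 > 0 → new bracket [0.871367, 1.490000]
step 3: c = 0.872858, f(c) = 0.000216 > 0 → new bracket [0.872858, 1.490000]

0.8729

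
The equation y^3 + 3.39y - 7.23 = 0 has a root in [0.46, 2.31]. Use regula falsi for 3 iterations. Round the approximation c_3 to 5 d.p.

False-position update: c = (a·f(b) − b·f(a))/(f(b) − f(a)); replace the endpoint whose sign matches f(c).
f(0.460000) = -5.573264, f(2.310000) = 12.927291
step 1: c = 1.017310, f(c) = -2.728487 < 0 → new bracket [1.017310, 2.310000]
step 2: c = 1.242600, f(c) = -1.098947 < 0 → new bracket [1.242600, 2.310000]
step 3: c = 1.326230, f(c) = -0.401395 < 0 → new bracket [1.326230, 2.310000]

1.32623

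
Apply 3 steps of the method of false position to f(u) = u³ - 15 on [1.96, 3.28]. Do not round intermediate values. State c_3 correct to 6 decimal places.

2.454918

f(1.960000) = -7.470464, f(3.280000) = 20.287552
step 1: c = 2.315249, f(c) = -2.589387 < 0 → new bracket [2.315249, 3.280000]
step 2: c = 2.424447, f(c) = -0.749237 < 0 → new bracket [2.424447, 3.280000]
step 3: c = 2.454918, f(c) = -0.205135 < 0 → new bracket [2.454918, 3.280000]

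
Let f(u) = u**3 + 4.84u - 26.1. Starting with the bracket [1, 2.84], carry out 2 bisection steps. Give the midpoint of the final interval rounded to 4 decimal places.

f(1.000000) = -20.260000, f(2.840000) = 10.551904 (opposite signs)
step 1: m = 1.920000, f(m) = -9.729312 < 0 → root in [1.920000, 2.840000]
step 2: m = 2.380000, f(m) = -1.099528 < 0 → root in [2.380000, 2.840000]
Midpoint of [2.380000, 2.840000] = 2.610000

2.6100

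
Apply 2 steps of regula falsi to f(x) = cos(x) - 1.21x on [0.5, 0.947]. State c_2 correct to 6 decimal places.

f(0.500000) = 0.272583, f(0.947000) = -0.561749
step 1: c = 0.646038, f(c) = 0.016769 > 0 → new bracket [0.646038, 0.947000]
step 2: c = 0.654762, f(c) = 0.000931 > 0 → new bracket [0.654762, 0.947000]

0.654762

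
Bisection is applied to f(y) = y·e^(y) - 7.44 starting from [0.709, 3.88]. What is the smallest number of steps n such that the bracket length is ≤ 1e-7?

25

Initial width b − a = 3.88 − 0.709 = 3.171000.
After n steps the width is (b−a)/2^n; need (b−a)/2^n ≤ 1e-7.
So n ≥ log₂(3.171000/1e-7) = log₂(31710000.0000) ≈ 24.9184.
Hence n = 25.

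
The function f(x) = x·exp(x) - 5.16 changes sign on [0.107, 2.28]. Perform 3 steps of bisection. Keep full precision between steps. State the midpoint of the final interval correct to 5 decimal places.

1.32931

f(0.107000) = -5.040916, f(2.280000) = 17.130831 (opposite signs)
step 1: m = 1.193500, f(m) = -1.223114 < 0 → root in [1.193500, 2.280000]
step 2: m = 1.736750, f(m) = 4.702755 > 0 → root in [1.193500, 1.736750]
step 3: m = 1.465125, f(m) = 1.181184 > 0 → root in [1.193500, 1.465125]
Midpoint of [1.193500, 1.465125] = 1.329312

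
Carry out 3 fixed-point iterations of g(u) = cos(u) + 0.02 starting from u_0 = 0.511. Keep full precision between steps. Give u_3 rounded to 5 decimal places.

u_1 = g(0.511000) = 0.892256
u_2 = g(0.892256) = 0.647657
u_3 = g(0.647657) = 0.817499

0.81750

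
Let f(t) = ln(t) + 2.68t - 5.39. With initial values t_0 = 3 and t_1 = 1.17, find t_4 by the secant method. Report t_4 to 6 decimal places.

Secant update: t_(k+1) = t_k − f(t_k)·(t_k − t_(k-1))/(f(t_k) − f(t_(k-1))).
f(t_0) = 3.748612, f(t_1) = -2.097396
t_2 = 1.170000 - (-2.097396)·(1.170000 - 3.000000)/(-2.097396 - (3.748612)) = 1.826557; f(t_2) = 0.107604
t_3 = 1.826557 - (0.107604)·(1.826557 - 1.170000)/(0.107604 - (-2.097396)) = 1.794517; f(t_3) = 0.004040
t_4 = 1.794517 - (0.004040)·(1.794517 - 1.826557)/(0.004040 - (0.107604)) = 1.793267; f(t_4) = -0.000006

1.793267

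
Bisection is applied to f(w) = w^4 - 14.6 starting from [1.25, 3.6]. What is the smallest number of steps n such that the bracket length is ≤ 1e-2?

8

Initial width b − a = 3.6 − 1.25 = 2.350000.
After n steps the width is (b−a)/2^n; need (b−a)/2^n ≤ 1e-2.
So n ≥ log₂(2.350000/1e-2) = log₂(235.0000) ≈ 7.8765.
Hence n = 8.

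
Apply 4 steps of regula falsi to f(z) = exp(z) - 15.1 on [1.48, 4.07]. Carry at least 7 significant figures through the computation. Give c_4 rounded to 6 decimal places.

2.593718

f(1.480000) = -10.707054, f(4.070000) = 43.456963
step 1: c = 1.991987, f(c) = -7.769916 < 0 → new bracket [1.991987, 4.070000]
step 2: c = 2.307173, f(c) = -5.054017 < 0 → new bracket [2.307173, 4.070000]
step 3: c = 2.490829, f(c) = -3.028717 < 0 → new bracket [2.490829, 4.070000]
step 4: c = 2.593718, f(c) = -1.720573 < 0 → new bracket [2.593718, 4.070000]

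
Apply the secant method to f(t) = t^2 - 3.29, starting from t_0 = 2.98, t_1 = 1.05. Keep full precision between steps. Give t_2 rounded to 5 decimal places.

f(t_0) = 5.590400, f(t_1) = -2.187500
t_2 = 1.050000 - (-2.187500)·(1.050000 - 2.980000)/(-2.187500 - (5.590400)) = 1.592804; f(t_2) = -0.752976

1.59280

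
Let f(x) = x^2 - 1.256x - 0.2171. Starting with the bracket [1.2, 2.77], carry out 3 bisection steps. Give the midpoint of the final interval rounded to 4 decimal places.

f(1.200000) = -0.284300, f(2.770000) = 3.976680 (opposite signs)
step 1: m = 1.985000, f(m) = 1.229965 > 0 → root in [1.200000, 1.985000]
step 2: m = 1.592500, f(m) = 0.318776 > 0 → root in [1.200000, 1.592500]
step 3: m = 1.396250, f(m) = -0.021276 < 0 → root in [1.396250, 1.592500]
Midpoint of [1.396250, 1.592500] = 1.494375

1.4944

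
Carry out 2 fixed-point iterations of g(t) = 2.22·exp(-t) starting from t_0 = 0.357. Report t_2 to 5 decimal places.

t_1 = g(0.357000) = 1.553495
t_2 = g(1.553495) = 0.469547

0.46955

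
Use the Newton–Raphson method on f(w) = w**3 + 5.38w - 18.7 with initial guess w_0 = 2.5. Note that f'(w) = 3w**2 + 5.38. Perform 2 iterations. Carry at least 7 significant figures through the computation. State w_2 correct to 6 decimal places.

1.998361

Newton update: w ← w − f(w)/f'(w).
w_0 = 2.500000: f = 10.375000, f' = 24.130000 → w_1 = 2.500000 - (10.375000)/(24.130000) = 2.070037
w_1 = 2.070037: f = 1.307023, f' = 18.235163 → w_2 = 2.070037 - (1.307023)/(18.235163) = 1.998361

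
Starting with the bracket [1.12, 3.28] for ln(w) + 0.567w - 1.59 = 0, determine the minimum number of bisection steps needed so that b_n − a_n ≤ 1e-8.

28

Initial width b − a = 3.28 − 1.12 = 2.160000.
After n steps the width is (b−a)/2^n; need (b−a)/2^n ≤ 1e-8.
So n ≥ log₂(2.160000/1e-8) = log₂(216000000.0000) ≈ 27.6865.
Hence n = 28.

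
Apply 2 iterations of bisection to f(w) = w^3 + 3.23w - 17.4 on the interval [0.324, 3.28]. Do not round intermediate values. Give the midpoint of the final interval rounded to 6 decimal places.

f(0.324000) = -16.319468, f(3.280000) = 28.481952 (opposite signs)
step 1: m = 1.802000, f(m) = -5.728078 < 0 → root in [1.802000, 3.280000]
step 2: m = 2.541000, f(m) = 7.213856 > 0 → root in [1.802000, 2.541000]
Midpoint of [1.802000, 2.541000] = 2.171500

2.171500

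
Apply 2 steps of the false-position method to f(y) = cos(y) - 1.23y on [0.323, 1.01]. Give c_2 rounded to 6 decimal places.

0.646463

False-position update: c = (a·f(b) − b·f(a))/(f(b) − f(a)); replace the endpoint whose sign matches f(c).
f(0.323000) = 0.550997, f(1.010000) = -0.710439
step 1: c = 0.623083, f(c) = 0.045692 > 0 → new bracket [0.623083, 1.010000]
step 2: c = 0.646463, f(c) = 0.003069 > 0 → new bracket [0.646463, 1.010000]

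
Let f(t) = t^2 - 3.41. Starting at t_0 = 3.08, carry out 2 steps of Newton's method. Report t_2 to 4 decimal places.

Newton update: t ← t − f(t)/f'(t).
f'(t) = 2t
t_0 = 3.080000: f = 6.076400, f' = 6.160000 → t_1 = 3.080000 - (6.076400)/(6.160000) = 2.093571
t_1 = 2.093571: f = 0.973041, f' = 4.187143 → t_2 = 2.093571 - (0.973041)/(4.187143) = 1.861184

1.8612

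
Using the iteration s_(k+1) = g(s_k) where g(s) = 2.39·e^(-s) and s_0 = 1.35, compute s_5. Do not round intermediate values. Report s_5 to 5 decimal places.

s_1 = g(1.350000) = 0.619584
s_2 = g(0.619584) = 1.286222
s_3 = g(1.286222) = 0.660387
s_4 = g(0.660387) = 1.234796
s_5 = g(1.234796) = 0.695237

0.69524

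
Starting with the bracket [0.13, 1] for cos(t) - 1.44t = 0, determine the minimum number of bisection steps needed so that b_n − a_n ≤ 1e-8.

Initial width b − a = 1 − 0.13 = 0.870000.
After n steps the width is (b−a)/2^n; need (b−a)/2^n ≤ 1e-8.
So n ≥ log₂(0.870000/1e-8) = log₂(87000000.0000) ≈ 26.3745.
Hence n = 27.

27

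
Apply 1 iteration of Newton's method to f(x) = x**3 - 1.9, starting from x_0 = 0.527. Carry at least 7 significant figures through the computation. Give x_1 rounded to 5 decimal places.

2.63173

Newton update: x ← x − f(x)/f'(x).
f'(x) = 3x**2
x_0 = 0.527000: f = -1.753637, f' = 0.833187 → x_1 = 0.527000 - (-1.753637)/(0.833187) = 2.631734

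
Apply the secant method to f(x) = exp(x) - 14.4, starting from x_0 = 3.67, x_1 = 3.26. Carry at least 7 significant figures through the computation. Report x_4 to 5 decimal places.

f(x_0) = 24.851906, f(x_1) = 11.649537
x_2 = 3.260000 - (11.649537)·(3.260000 - 3.670000)/(11.649537 - (24.851906)) = 2.898223; f(x_2) = 3.741883
x_3 = 2.898223 - (3.741883)·(2.898223 - 3.260000)/(3.741883 - (11.649537)) = 2.727031; f(x_3) = 0.887436
x_4 = 2.727031 - (0.887436)·(2.727031 - 2.898223)/(0.887436 - (3.741883)) = 2.673808; f(x_4) = 0.095068

2.67381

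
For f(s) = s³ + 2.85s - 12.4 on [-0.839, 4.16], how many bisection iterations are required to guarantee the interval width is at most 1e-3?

13

Initial width b − a = 4.16 − -0.839 = 4.999000.
After n steps the width is (b−a)/2^n; need (b−a)/2^n ≤ 1e-3.
So n ≥ log₂(4.999000/1e-3) = log₂(4999.0000) ≈ 12.2874.
Hence n = 13.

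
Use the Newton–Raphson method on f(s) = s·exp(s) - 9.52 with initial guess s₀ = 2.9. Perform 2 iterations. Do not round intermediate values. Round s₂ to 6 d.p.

f'(s) = (s + 1)·exp(s)
s_0 = 2.900000: f = 43.185022, f' = 70.879167 → s_1 = 2.900000 - (43.185022)/(70.879167) = 2.290723
s_1 = 2.290723: f = 13.117119, f' = 32.519202 → s_2 = 2.290723 - (13.117119)/(32.519202) = 1.887358

1.887358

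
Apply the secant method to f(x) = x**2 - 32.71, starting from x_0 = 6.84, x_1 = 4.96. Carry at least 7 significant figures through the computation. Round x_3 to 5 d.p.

f(x_0) = 14.075600, f(x_1) = -8.108400
x_2 = 4.960000 - (-8.108400)·(4.960000 - 6.840000)/(-8.108400 - (14.075600)) = 5.647153; f(x_2) = -0.819668
x_3 = 5.647153 - (-0.819668)·(5.647153 - 4.960000)/(-0.819668 - (-8.108400)) = 5.724428; f(x_3) = 0.059071

5.72443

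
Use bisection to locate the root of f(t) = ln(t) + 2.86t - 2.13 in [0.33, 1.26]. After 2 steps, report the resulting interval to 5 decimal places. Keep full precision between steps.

f(0.330000) = -2.294863, f(1.260000) = 1.704712 (opposite signs)
step 1: m = 0.795000, f(m) = -0.085713 < 0 → root in [0.795000, 1.260000]
step 2: m = 1.027500, f(m) = 0.835779 > 0 → root in [0.795000, 1.027500]

[0.79500, 1.02750]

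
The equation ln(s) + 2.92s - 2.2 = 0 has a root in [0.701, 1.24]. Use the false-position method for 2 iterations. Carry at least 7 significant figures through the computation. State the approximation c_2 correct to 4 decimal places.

False-position update: c = (a·f(b) − b·f(a))/(f(b) − f(a)); replace the endpoint whose sign matches f(c).
f(0.701000) = -0.508327, f(1.240000) = 1.635911
step 1: c = 0.828779, f(c) = 0.032233 > 0 → new bracket [0.701000, 0.828779]
step 2: c = 0.821160, f(c) = 0.000749 > 0 → new bracket [0.701000, 0.821160]

0.8212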